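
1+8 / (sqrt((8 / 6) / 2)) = 10.80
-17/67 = -0.25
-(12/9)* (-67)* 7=1876/3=625.33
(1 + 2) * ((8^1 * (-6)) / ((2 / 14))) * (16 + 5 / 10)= -16632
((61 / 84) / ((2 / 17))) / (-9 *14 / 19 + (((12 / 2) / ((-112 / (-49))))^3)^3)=0.00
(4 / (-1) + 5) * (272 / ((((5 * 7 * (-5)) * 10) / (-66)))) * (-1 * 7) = -8976 / 125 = -71.81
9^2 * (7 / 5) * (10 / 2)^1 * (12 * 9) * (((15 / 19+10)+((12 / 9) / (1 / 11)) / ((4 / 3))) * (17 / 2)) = 215489484 / 19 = 11341551.79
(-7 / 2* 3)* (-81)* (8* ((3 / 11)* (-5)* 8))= -816480 / 11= -74225.45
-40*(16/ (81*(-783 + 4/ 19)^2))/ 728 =-28880/ 1630510376859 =-0.00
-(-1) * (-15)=-15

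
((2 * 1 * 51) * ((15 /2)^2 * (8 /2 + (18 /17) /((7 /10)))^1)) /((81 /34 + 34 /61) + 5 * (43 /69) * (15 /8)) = 42244891200 /11729893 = 3601.47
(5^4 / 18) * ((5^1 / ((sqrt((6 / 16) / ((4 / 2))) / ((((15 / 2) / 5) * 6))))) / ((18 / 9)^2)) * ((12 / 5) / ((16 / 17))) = 10625 * sqrt(3) / 8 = 2300.38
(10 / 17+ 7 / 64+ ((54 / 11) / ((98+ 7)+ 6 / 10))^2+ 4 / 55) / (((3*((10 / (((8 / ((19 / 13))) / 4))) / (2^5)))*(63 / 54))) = 799854016 / 827582525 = 0.97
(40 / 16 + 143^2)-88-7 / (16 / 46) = 162747 / 8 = 20343.38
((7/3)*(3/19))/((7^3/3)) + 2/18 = 958/8379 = 0.11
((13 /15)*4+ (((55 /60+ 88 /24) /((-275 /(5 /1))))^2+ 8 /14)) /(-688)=-20387 /3467520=-0.01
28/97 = 0.29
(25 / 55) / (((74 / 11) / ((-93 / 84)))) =-0.07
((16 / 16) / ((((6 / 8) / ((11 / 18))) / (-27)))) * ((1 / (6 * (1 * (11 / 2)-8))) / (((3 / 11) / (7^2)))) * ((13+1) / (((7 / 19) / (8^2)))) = 640859.02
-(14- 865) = 851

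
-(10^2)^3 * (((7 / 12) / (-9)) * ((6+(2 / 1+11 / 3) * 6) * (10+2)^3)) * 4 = 17920000000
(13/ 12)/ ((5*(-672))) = -13/ 40320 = -0.00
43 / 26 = 1.65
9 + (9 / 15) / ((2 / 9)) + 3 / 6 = 61 / 5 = 12.20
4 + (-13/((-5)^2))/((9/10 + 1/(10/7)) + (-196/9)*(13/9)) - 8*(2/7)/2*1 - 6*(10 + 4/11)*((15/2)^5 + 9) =-13744293810703/9310840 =-1476160.45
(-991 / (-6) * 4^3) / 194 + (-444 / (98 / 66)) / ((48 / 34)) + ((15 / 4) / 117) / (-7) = -116649769 / 741468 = -157.32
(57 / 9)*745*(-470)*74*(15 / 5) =-492310900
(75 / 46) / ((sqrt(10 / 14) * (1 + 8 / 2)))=3 * sqrt(35) / 46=0.39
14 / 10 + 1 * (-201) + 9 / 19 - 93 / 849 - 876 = -28907716 / 26885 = -1075.24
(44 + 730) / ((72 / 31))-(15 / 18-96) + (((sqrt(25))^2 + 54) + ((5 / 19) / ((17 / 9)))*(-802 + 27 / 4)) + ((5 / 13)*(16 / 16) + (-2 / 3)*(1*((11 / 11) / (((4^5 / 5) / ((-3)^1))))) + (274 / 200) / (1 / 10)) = 13244955949 / 32248320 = 410.72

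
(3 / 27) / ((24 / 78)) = 13 / 36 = 0.36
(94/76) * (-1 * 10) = -235/19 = -12.37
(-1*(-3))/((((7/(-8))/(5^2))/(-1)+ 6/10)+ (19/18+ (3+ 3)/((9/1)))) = 5400/4243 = 1.27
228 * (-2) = -456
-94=-94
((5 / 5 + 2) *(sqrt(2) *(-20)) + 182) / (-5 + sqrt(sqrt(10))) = -(182-60 *sqrt(2)) / (5-10^(1 / 4)) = -30.15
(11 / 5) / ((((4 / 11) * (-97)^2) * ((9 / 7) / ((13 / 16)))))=11011 / 27097920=0.00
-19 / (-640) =19 / 640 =0.03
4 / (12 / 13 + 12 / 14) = 182 / 81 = 2.25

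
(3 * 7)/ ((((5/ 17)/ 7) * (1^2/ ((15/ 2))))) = 7497/ 2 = 3748.50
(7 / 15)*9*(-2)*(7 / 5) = -294 / 25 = -11.76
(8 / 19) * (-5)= -40 / 19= -2.11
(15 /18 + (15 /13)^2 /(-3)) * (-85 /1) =-33575 /1014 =-33.11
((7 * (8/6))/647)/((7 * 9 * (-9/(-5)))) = 20/157221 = 0.00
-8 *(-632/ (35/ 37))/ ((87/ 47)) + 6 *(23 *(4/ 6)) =9072524/ 3045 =2979.48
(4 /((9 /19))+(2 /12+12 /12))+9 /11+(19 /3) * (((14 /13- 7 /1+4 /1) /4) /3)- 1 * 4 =3097 /572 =5.41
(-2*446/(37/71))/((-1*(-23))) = -63332/851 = -74.42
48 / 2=24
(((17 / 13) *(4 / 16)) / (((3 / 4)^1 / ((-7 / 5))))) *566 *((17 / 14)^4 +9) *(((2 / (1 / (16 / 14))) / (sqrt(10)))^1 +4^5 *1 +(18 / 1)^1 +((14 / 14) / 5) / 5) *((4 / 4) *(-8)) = 3304310264 *sqrt(10) / 468195 +10760073335933 / 334425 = 32197165.32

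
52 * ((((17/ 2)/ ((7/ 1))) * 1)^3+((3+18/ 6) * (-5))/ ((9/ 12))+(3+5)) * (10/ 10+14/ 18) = -8621080/ 3087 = -2792.70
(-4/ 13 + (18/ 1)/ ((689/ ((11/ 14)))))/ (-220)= 277/ 212212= 0.00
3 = 3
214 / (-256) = -107 / 128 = -0.84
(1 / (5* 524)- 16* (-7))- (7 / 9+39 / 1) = 1703009 / 23580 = 72.22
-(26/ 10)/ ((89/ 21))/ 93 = -91/ 13795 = -0.01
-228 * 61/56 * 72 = -125172/7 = -17881.71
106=106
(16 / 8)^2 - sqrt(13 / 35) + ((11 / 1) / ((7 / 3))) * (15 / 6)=221 / 14 - sqrt(455) / 35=15.18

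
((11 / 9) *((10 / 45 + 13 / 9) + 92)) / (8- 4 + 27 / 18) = 20.81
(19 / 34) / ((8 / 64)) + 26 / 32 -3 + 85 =23741 / 272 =87.28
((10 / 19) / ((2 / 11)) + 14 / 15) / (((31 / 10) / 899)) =63278 / 57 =1110.14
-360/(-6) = 60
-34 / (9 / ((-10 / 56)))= 0.67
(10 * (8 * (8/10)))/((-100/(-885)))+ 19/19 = 2837/5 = 567.40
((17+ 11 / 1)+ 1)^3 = 24389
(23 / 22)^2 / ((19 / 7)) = 0.40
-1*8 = -8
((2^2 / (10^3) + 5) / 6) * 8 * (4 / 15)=1.78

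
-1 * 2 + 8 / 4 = 0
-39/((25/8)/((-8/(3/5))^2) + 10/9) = -179712/5201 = -34.55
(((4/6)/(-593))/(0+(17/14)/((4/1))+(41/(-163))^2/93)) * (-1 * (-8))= -737980544/24965136925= -0.03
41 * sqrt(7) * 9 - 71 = -71 + 369 * sqrt(7) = 905.28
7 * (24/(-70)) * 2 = -24/5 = -4.80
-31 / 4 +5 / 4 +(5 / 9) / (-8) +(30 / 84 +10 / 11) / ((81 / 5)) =-107963 / 16632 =-6.49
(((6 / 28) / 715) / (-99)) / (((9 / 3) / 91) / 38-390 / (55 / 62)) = 19 / 2759271075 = 0.00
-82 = -82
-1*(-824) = 824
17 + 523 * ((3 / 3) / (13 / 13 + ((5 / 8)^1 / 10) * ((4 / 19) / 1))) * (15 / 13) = 613237 / 1001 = 612.62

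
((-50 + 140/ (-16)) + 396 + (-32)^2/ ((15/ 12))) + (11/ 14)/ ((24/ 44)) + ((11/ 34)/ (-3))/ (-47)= 97141414/ 83895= 1157.89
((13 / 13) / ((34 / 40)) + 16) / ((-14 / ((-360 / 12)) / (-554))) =-2426520 / 119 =-20390.92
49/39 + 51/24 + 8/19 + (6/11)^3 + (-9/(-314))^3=60530360146013/15267052956012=3.96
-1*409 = -409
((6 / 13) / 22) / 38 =3 / 5434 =0.00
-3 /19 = -0.16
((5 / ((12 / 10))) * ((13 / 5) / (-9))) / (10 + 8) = -65 / 972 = -0.07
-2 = -2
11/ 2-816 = -1621/ 2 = -810.50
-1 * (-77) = 77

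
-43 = -43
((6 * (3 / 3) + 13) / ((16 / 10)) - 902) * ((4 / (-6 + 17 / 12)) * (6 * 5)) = 23305.09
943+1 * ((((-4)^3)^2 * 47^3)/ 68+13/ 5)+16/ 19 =10101429944/ 1615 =6254755.38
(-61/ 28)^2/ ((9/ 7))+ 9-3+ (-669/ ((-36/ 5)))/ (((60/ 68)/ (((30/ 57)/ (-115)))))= 4056757/ 440496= 9.21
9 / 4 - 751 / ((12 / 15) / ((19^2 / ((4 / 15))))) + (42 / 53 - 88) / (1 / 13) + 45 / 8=-1078620923 / 848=-1271958.64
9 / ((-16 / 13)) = -117 / 16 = -7.31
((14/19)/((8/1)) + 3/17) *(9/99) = 347/14212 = 0.02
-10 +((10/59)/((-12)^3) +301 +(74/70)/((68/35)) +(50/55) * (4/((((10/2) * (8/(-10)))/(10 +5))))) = 2649158065/9532512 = 277.91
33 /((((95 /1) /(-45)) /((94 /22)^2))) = -59643 /209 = -285.37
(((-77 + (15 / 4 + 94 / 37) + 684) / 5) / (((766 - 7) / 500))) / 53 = 2269175 / 1488399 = 1.52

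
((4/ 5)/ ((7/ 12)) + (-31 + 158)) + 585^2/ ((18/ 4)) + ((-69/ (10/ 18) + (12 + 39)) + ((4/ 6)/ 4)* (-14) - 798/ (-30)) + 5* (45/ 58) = 463651903/ 6090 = 76133.32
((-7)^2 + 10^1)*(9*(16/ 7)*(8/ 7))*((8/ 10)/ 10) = 135936/ 1225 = 110.97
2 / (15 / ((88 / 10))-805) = -88 / 35345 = -0.00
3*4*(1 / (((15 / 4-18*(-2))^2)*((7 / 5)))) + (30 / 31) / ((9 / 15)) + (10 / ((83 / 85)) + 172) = 27905923744 / 151778697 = 183.86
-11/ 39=-0.28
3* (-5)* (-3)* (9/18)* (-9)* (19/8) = -7695/16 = -480.94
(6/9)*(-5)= -10/3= -3.33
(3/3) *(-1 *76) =-76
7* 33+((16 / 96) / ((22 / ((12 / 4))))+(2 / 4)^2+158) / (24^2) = 1465357 / 6336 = 231.27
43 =43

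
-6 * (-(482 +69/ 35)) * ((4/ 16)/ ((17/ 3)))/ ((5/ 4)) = 304902/ 2975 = 102.49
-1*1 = -1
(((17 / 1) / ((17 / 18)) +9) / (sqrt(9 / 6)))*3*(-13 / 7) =-351*sqrt(6) / 7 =-122.82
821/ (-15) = -821/ 15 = -54.73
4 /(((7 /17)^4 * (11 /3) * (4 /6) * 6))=250563 /26411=9.49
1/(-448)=-0.00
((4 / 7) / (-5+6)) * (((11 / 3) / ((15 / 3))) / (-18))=-22 / 945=-0.02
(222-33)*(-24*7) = -31752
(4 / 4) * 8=8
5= 5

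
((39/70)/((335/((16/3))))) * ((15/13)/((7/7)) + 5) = 128/2345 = 0.05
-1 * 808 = -808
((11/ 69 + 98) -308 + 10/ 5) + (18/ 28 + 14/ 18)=-206.42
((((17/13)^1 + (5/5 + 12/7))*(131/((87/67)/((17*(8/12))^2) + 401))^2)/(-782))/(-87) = 369393099699152/58552189875499963825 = 0.00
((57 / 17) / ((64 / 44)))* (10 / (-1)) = -3135 / 136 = -23.05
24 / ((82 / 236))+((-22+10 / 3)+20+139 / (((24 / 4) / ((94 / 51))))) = 709513 / 6273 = 113.11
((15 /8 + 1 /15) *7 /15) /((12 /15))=1631 /1440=1.13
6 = 6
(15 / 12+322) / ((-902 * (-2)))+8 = 59021 / 7216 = 8.18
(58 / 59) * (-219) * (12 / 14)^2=-457272 / 2891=-158.17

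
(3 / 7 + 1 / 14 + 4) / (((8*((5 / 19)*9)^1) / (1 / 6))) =0.04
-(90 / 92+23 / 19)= -1913 / 874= -2.19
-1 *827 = -827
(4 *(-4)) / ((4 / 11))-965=-1009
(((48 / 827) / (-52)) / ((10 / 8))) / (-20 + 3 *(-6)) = 24 / 1021345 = 0.00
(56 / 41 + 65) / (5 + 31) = 907 / 492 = 1.84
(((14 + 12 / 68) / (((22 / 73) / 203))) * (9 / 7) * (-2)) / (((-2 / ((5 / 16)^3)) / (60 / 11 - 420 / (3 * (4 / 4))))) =-106184750625 / 2106368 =-50411.30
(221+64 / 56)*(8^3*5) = 3980800 / 7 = 568685.71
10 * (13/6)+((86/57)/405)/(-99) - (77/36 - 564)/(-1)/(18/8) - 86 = -717733256/2285415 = -314.05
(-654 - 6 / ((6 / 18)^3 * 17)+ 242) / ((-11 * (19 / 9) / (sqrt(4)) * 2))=64494 / 3553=18.15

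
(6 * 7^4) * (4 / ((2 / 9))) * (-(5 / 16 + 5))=-5510295 / 4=-1377573.75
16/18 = 8/9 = 0.89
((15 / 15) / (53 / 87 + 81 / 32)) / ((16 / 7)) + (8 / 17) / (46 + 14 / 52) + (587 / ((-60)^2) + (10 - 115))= -3208875782629 / 30651958800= -104.69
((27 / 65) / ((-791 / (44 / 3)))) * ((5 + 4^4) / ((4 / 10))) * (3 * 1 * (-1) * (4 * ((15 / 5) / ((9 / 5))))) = 100.51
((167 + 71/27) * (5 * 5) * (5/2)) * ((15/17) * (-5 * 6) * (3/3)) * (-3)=14312500/17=841911.76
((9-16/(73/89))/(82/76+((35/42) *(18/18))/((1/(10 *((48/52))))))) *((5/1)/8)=-947245/1265236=-0.75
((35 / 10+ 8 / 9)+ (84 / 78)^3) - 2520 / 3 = -32995685 / 39546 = -834.36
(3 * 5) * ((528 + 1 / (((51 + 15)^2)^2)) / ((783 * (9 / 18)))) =20.23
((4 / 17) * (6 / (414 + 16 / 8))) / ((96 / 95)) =95 / 28288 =0.00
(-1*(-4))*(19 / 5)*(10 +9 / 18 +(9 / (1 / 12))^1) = 1801.20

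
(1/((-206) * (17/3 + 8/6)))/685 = -1/987770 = -0.00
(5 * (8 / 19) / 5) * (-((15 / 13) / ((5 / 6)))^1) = -144 / 247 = -0.58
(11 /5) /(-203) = -0.01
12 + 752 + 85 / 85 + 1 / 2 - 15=1501 / 2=750.50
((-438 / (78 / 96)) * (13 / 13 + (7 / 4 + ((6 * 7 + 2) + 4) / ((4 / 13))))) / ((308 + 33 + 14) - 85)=-37084 / 117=-316.96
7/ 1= 7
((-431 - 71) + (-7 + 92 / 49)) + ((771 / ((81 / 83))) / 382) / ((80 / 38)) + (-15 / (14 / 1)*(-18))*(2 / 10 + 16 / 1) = -3915963239 / 20215440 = -193.71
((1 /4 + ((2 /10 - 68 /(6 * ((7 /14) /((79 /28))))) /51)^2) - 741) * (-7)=84787823531 /16386300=5174.31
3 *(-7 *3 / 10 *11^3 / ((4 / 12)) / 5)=-251559 / 50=-5031.18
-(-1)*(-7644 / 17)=-7644 / 17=-449.65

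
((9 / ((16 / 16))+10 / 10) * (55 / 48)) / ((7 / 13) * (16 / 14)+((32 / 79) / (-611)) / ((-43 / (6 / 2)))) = 570780925 / 30656832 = 18.62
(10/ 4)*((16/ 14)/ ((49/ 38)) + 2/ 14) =1765/ 686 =2.57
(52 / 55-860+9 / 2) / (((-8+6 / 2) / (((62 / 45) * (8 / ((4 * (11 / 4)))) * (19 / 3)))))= 1084.62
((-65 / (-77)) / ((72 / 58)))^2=3553225 / 7683984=0.46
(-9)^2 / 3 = 27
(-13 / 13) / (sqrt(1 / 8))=-2.83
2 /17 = 0.12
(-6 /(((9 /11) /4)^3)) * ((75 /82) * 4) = -8518400 /3321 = -2565.01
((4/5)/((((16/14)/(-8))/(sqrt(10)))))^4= 2458624/25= 98344.96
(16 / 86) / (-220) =-2 / 2365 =-0.00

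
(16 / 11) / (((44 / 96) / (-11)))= -34.91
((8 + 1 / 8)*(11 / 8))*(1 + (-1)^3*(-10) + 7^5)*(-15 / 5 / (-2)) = 18037305 / 64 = 281832.89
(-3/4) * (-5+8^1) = -9/4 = -2.25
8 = 8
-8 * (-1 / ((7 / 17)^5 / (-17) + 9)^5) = 8193465725814765556554001028792218849 / 60453603792737585781121238028619630180228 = 0.00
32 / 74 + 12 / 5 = 524 / 185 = 2.83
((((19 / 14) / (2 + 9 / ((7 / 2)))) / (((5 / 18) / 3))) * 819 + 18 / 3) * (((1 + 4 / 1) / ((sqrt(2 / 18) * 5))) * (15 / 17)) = 222939 / 32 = 6966.84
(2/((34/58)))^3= 195112/4913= 39.71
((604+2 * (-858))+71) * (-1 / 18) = 347 / 6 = 57.83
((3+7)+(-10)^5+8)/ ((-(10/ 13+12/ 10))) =3249415/ 64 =50772.11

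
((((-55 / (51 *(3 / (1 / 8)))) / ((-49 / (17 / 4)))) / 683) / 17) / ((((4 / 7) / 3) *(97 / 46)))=1265 / 1513702848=0.00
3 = 3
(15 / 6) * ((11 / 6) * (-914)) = -25135 / 6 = -4189.17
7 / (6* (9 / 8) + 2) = 4 / 5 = 0.80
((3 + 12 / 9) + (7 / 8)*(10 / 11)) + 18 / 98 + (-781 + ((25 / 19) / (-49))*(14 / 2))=-95348893 / 122892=-775.88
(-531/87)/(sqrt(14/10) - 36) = 177 * sqrt(35)/187717 + 31860/187717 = 0.18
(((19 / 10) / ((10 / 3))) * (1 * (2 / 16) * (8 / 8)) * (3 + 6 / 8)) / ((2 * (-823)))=-171 / 1053440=-0.00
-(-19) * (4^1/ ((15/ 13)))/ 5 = 988/ 75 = 13.17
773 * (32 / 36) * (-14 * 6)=-173152 / 3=-57717.33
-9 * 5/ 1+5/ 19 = -44.74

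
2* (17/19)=34/19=1.79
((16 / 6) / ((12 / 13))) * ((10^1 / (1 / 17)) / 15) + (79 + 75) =5042 / 27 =186.74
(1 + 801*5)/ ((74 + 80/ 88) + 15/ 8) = 352528/ 6757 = 52.17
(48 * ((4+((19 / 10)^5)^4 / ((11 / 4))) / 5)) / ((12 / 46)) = 864594689523557038447178823 / 171875000000000000000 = 5030369.10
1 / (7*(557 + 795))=0.00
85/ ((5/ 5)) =85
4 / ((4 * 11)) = 1 / 11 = 0.09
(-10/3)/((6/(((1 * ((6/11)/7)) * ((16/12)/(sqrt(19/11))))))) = -40 * sqrt(209)/13167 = -0.04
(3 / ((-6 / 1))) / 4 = -0.12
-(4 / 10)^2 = -4 / 25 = -0.16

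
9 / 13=0.69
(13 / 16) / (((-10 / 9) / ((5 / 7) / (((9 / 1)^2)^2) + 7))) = -5.12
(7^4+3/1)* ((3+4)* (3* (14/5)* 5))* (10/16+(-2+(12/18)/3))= -2444267/3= -814755.67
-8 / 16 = -1 / 2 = -0.50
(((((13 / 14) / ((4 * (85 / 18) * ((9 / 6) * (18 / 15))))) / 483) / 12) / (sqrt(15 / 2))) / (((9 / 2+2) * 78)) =sqrt(30) / 1613954160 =0.00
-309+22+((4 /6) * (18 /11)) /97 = -306217 /1067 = -286.99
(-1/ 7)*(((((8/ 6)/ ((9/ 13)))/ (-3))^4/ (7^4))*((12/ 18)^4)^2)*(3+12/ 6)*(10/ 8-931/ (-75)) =-1918100094976/ 71201898294542505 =-0.00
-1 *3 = -3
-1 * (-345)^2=-119025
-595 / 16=-37.19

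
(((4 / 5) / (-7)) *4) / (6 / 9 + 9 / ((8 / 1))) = -384 / 1505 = -0.26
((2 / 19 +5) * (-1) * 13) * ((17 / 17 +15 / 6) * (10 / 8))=-44135 / 152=-290.36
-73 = -73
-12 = -12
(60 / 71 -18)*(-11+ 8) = 3654 / 71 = 51.46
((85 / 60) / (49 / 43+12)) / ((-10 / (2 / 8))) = -731 / 271200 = -0.00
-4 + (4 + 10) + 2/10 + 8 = 91/5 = 18.20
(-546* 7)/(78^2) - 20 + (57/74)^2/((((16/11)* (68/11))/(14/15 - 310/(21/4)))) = -99472291207/4066258560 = -24.46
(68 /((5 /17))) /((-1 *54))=-578 /135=-4.28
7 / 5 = 1.40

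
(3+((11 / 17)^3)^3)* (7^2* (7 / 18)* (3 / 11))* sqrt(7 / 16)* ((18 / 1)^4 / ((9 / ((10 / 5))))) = 119396301346170072* sqrt(7) / 1304466641467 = 242162.51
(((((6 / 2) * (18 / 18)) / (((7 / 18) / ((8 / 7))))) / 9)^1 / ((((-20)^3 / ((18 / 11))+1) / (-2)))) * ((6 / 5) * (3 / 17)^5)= 0.00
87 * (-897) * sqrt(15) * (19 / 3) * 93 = -45964971 * sqrt(15) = -178021567.19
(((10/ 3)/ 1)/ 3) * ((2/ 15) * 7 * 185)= 5180/ 27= 191.85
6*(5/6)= 5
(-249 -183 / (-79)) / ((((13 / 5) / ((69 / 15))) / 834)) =-373818816 / 1027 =-363991.06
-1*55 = -55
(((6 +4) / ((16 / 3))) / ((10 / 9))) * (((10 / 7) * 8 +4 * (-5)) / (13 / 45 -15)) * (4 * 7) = 27.53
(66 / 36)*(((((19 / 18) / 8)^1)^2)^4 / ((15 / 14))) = 1307734354157 / 8319791650276638720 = 0.00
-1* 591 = -591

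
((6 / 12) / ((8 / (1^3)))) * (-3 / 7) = -3 / 112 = -0.03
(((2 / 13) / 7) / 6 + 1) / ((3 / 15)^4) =171250 / 273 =627.29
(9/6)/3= 1/2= 0.50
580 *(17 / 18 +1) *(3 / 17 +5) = 893200 / 153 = 5837.91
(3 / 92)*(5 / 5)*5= 15 / 92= 0.16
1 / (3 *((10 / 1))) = 1 / 30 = 0.03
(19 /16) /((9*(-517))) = -19 /74448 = -0.00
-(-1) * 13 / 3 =13 / 3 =4.33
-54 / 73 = -0.74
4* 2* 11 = 88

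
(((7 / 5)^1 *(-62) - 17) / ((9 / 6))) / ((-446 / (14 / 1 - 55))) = -7093 / 1115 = -6.36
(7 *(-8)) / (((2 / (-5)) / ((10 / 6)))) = 700 / 3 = 233.33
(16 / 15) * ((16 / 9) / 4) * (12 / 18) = 128 / 405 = 0.32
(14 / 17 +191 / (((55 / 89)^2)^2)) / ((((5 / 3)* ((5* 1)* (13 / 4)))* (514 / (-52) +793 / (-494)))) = -7746382280526 / 1839504390625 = -4.21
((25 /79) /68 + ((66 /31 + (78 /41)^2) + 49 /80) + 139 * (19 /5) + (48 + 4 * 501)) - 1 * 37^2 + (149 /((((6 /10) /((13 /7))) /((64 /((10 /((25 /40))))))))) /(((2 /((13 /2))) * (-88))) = 297318421326077 /258664829808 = 1149.44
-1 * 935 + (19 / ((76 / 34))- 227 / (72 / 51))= -26095 / 24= -1087.29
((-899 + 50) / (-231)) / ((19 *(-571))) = -283 / 835373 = -0.00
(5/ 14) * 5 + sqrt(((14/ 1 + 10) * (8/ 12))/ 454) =2 * sqrt(454)/ 227 + 25/ 14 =1.97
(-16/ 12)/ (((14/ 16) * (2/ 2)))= -32/ 21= -1.52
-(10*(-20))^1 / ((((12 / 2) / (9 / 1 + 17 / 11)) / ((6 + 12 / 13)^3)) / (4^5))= 2886451200000 / 24167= 119437712.58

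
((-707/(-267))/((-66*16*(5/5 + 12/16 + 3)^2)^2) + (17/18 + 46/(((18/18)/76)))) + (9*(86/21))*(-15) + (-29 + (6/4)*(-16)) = 2891.09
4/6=2/3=0.67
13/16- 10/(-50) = 81/80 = 1.01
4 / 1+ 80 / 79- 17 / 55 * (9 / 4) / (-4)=360567 / 69520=5.19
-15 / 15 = -1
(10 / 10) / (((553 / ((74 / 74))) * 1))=1 / 553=0.00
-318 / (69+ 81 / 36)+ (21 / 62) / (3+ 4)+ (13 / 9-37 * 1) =-2118827 / 53010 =-39.97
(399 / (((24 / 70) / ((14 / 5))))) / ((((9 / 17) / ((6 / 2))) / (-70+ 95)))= 2769725 / 6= 461620.83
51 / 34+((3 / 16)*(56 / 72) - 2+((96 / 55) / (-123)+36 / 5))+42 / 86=34069691 / 4654320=7.32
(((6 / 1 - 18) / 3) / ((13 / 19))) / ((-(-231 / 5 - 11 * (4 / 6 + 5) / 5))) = -57 / 572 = -0.10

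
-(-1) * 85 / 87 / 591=85 / 51417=0.00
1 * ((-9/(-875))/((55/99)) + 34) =148831/4375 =34.02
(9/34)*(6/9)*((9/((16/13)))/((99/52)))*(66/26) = 117/68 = 1.72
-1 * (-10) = 10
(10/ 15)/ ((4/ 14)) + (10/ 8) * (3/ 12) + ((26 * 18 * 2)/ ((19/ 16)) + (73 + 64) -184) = 678397/ 912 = 743.86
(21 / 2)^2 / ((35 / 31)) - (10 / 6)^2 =17077 / 180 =94.87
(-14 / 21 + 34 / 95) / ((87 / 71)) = -6248 / 24795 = -0.25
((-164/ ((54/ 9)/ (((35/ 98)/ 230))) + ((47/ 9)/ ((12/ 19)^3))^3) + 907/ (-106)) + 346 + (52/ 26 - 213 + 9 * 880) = 544139000686721727809/ 32096707787096064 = 16953.11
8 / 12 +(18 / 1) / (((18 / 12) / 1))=38 / 3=12.67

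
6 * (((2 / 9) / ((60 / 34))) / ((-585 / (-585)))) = 34 / 45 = 0.76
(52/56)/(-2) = -13/28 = -0.46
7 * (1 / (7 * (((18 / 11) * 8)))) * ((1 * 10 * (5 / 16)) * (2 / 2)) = 275 / 1152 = 0.24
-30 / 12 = -5 / 2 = -2.50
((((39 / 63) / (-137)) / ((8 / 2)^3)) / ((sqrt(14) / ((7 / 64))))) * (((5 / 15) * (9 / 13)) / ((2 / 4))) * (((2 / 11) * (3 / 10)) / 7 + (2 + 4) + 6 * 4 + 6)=-13863 * sqrt(14) / 1512304640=-0.00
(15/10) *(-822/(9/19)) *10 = -26030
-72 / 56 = -9 / 7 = -1.29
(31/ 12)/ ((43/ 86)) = 31/ 6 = 5.17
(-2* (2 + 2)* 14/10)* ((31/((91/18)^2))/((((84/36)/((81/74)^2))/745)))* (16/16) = -58913423496/11336689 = -5196.70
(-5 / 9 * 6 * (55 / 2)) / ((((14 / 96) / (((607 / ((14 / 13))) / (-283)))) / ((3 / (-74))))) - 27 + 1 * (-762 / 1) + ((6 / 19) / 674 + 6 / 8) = -11025314977713 / 13140979348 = -839.00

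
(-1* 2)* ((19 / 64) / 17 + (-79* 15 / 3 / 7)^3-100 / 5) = 67060761163 / 186592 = 359397.84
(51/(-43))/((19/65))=-3315/817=-4.06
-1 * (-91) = 91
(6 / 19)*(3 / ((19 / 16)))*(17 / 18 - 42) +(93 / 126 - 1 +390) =5412601 / 15162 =356.98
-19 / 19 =-1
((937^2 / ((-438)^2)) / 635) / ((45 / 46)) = 20193287 / 2740971150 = 0.01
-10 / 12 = -5 / 6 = -0.83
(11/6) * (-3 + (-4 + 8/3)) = -143/18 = -7.94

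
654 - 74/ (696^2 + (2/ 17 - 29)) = 5385414716/ 8234581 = 654.00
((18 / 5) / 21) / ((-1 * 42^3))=-1 / 432180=-0.00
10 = 10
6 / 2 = 3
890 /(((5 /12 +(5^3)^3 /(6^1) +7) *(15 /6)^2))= 2848 /6510565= 0.00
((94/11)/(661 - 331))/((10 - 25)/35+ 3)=329/32670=0.01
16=16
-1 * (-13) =13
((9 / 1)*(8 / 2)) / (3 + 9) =3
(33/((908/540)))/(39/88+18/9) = 8.03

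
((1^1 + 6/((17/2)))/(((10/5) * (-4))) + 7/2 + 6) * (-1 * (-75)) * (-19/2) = -1799775/272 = -6616.82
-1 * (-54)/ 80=27/ 40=0.68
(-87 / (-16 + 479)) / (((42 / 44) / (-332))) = 211816 / 3241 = 65.36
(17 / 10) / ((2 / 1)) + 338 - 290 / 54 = 180079 / 540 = 333.48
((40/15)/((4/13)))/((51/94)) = 2444/153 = 15.97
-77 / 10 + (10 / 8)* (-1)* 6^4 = -16277 / 10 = -1627.70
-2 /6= -1 /3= -0.33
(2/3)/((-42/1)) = -1/63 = -0.02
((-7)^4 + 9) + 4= 2414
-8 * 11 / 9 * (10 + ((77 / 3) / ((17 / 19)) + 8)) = -209528 / 459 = -456.49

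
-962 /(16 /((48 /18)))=-481 /3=-160.33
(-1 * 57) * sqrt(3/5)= -57 * sqrt(15)/5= -44.15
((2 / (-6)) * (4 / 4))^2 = 1 / 9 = 0.11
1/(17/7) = 7/17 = 0.41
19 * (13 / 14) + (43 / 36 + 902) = 232051 / 252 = 920.84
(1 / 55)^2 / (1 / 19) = 19 / 3025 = 0.01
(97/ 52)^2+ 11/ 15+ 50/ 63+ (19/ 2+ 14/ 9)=13681139/ 851760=16.06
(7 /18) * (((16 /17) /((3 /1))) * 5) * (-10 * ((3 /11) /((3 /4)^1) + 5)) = -165200 /5049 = -32.72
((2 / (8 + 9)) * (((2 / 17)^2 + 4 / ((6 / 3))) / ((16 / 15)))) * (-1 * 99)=-432135 / 19652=-21.99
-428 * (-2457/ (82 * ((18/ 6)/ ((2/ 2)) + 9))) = 87633/ 82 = 1068.70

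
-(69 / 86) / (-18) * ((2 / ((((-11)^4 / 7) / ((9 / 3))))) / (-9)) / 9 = -161 / 101989206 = -0.00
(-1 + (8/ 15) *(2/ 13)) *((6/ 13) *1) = -358/ 845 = -0.42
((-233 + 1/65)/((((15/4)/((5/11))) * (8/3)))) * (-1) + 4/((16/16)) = 10432/715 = 14.59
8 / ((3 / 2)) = 16 / 3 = 5.33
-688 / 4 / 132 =-43 / 33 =-1.30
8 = 8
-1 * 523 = -523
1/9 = 0.11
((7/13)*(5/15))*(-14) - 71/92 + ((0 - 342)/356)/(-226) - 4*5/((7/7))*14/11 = -5702858209/198464838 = -28.73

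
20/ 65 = 4/ 13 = 0.31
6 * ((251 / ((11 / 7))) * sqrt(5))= 10542 * sqrt(5) / 11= 2142.97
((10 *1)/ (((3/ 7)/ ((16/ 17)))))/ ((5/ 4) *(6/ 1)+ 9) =2240/ 1683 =1.33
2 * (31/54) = 31/27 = 1.15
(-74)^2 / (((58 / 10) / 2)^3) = 5476000 / 24389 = 224.53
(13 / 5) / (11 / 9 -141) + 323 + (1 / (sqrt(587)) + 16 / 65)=sqrt(587) / 587 + 26430317 / 81770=323.27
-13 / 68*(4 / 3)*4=-52 / 51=-1.02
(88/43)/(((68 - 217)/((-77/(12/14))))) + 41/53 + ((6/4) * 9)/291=405900163/197630322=2.05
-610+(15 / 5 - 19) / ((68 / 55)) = -622.94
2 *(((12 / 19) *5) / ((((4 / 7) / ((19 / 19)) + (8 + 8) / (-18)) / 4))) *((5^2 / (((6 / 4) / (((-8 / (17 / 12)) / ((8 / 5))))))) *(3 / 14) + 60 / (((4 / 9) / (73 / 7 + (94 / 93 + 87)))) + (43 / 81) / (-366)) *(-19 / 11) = 527998005212 / 289323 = 1824943.07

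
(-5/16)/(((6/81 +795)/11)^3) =-130990365/158282919273008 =-0.00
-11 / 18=-0.61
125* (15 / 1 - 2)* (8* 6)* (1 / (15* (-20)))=-260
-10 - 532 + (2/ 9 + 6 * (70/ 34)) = -81002/ 153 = -529.42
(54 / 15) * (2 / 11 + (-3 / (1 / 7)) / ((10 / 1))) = -1899 / 275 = -6.91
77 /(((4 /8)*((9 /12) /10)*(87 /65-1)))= 18200 /3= 6066.67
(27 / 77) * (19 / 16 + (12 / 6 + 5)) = 3537 / 1232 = 2.87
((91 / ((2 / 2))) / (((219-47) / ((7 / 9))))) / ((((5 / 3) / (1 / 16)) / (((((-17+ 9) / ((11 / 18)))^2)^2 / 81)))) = 17611776 / 3147815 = 5.59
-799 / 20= -39.95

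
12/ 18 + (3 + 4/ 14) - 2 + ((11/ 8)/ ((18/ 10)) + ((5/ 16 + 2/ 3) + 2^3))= 11789/ 1008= 11.70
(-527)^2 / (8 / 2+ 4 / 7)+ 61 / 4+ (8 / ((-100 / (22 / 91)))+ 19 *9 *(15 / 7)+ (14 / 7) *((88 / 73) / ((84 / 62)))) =974713957823 / 15943200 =61136.66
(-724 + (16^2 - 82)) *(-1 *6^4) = 712800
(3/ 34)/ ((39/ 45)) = 45/ 442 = 0.10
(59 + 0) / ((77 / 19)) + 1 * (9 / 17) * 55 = 57172 / 1309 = 43.68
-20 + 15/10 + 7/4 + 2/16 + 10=-53/8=-6.62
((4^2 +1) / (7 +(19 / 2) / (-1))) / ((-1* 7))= 34 / 35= 0.97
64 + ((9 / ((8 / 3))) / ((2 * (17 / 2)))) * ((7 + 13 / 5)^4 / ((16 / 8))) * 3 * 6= 161923136 / 10625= 15239.82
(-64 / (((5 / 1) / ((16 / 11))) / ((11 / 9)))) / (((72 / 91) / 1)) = -11648 / 405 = -28.76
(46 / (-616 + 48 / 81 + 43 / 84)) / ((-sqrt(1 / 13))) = 34776 * sqrt(13) / 464861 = 0.27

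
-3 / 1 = -3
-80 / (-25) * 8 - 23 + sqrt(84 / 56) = sqrt(6) / 2 + 13 / 5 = 3.82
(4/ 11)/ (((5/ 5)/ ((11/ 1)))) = 4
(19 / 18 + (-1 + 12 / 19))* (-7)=-1645 / 342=-4.81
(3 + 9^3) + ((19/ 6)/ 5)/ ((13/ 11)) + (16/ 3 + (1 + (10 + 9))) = 98523/ 130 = 757.87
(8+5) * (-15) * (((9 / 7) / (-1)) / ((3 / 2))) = 1170 / 7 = 167.14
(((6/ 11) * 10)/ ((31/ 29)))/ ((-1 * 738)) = -290/ 41943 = -0.01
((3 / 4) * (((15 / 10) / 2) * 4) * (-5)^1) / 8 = -45 / 32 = -1.41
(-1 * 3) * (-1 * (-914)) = -2742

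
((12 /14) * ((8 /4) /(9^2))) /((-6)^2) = 1 /1701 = 0.00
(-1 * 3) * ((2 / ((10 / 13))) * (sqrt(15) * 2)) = -78 * sqrt(15) / 5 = -60.42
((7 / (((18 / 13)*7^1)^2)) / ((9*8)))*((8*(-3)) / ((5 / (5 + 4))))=-169 / 3780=-0.04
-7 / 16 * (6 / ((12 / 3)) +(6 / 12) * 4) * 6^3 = -1323 / 4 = -330.75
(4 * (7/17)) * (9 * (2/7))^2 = 1296/119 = 10.89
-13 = -13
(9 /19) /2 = 9 /38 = 0.24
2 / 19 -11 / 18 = -173 / 342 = -0.51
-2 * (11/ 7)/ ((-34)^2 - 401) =-22/ 5285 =-0.00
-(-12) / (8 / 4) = 6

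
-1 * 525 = -525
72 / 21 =24 / 7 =3.43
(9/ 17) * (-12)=-108/ 17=-6.35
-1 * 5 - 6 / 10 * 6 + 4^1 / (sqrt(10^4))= -214 / 25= -8.56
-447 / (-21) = 149 / 7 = 21.29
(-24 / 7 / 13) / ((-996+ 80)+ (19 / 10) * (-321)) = 240 / 1388569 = 0.00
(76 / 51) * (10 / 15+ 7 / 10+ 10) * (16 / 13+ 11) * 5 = 686774 / 663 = 1035.86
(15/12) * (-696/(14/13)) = -5655/7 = -807.86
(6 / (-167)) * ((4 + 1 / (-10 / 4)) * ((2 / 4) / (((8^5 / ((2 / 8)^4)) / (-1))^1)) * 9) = 243 / 3502243840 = 0.00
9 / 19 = 0.47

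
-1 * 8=-8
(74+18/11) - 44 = 348/11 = 31.64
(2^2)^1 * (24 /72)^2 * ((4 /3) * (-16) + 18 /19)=-4648 /513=-9.06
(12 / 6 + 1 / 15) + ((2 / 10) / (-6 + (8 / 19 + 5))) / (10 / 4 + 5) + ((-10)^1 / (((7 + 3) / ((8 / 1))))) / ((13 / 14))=-6.59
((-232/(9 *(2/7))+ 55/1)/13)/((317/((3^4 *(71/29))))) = -1.69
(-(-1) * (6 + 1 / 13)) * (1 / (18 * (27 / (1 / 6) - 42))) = 79 / 28080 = 0.00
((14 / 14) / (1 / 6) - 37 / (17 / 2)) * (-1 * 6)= -168 / 17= -9.88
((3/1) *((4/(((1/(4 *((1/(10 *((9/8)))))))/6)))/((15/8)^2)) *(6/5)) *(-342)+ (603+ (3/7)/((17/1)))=-177415344/74375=-2385.42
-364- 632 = -996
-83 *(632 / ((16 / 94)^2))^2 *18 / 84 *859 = -6513855576179811 / 896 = -7269928098414.97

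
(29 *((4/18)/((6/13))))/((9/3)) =377/81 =4.65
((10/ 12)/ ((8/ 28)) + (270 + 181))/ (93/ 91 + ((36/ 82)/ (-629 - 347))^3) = 992544100713366656/ 2234679471303831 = 444.16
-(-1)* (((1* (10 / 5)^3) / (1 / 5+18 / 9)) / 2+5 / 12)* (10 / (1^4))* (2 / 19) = 2.35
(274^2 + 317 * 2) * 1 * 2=151420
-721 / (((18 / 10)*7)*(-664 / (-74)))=-19055 / 2988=-6.38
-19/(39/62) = -1178/39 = -30.21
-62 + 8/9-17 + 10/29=-20297/261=-77.77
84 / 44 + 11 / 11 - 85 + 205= 122.91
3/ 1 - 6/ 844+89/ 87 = 147439/ 36714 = 4.02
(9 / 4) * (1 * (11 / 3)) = 33 / 4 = 8.25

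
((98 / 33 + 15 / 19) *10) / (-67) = -23570 / 42009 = -0.56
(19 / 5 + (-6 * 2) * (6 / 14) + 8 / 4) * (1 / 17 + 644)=251827 / 595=423.24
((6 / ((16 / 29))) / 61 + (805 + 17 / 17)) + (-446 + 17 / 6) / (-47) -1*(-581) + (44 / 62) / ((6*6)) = 8937217735 / 6399144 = 1396.63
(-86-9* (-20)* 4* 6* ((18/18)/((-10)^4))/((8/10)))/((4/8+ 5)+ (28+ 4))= -4273/1875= -2.28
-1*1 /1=-1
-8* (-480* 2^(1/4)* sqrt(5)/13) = 3840* 2^(1/4)* sqrt(5)/13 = 785.47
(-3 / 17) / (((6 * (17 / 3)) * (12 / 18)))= -9 / 1156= -0.01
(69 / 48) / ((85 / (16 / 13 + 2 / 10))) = 2139 / 88400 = 0.02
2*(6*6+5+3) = 88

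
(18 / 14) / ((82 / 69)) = 621 / 574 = 1.08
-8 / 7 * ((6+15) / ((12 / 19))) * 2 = -76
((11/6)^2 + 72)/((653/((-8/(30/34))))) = -92242/88155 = -1.05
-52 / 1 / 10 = -26 / 5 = -5.20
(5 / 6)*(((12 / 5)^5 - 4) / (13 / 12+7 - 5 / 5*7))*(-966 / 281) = -456593424 / 2283125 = -199.99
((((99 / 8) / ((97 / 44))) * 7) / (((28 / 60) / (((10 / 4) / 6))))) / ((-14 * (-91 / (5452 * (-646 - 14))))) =-6122766375 / 61789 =-99091.53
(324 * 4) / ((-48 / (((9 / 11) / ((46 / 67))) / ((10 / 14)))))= -45.05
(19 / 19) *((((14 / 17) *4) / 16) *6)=21 / 17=1.24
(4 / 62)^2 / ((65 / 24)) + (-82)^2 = 420014756 / 62465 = 6724.00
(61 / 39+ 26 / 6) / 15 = 46 / 117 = 0.39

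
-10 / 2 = -5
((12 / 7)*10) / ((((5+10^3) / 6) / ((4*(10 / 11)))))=1920 / 5159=0.37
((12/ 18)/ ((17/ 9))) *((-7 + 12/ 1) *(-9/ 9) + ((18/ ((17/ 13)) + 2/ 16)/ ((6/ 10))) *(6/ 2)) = 22.75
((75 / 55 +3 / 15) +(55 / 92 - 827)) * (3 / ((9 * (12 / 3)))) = -68.74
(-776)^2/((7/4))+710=2413674/7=344810.57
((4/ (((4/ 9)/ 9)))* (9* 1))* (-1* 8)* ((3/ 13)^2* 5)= -262440/ 169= -1552.90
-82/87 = -0.94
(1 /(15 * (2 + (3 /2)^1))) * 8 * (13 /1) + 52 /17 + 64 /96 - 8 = -4094 /1785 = -2.29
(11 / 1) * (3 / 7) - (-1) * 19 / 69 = 2410 / 483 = 4.99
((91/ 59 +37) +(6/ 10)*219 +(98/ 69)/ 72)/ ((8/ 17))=2117262059/ 5862240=361.17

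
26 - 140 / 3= -62 / 3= -20.67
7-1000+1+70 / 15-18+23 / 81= -81409 / 81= -1005.05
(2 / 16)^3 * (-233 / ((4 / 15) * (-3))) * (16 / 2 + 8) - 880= -111475 / 128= -870.90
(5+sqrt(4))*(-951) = -6657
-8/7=-1.14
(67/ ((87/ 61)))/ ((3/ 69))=1080.47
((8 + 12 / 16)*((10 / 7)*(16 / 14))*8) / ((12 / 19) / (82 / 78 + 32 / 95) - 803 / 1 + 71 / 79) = -162518800 / 1139972673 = -0.14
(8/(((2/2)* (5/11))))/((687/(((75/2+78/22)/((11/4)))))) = 4816/12595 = 0.38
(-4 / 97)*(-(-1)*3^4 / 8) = -81 / 194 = -0.42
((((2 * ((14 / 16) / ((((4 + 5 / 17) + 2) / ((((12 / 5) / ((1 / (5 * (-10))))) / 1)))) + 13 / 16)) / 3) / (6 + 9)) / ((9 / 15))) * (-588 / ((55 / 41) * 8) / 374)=54582521 / 316942560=0.17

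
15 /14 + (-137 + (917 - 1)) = 10921 /14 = 780.07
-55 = -55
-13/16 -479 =-7677/16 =-479.81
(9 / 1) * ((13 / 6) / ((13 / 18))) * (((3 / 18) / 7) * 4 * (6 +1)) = 18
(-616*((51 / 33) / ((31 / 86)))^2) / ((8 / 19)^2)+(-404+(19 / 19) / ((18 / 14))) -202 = -12268132697 / 190278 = -64474.78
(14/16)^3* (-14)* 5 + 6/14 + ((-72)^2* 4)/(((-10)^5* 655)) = -170438301841/3668000000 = -46.47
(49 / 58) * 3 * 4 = 294 / 29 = 10.14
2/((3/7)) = 14/3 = 4.67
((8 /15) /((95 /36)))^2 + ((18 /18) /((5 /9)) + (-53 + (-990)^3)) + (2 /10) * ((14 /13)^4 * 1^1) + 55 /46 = -287623300934458954529 /296427478750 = -970299049.69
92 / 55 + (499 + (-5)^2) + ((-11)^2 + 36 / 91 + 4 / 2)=3248587 / 5005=649.07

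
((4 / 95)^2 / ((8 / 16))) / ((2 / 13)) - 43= -387867 / 9025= -42.98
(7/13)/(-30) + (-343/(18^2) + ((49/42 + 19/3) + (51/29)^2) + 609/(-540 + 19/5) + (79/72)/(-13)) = 112551436657/13566978360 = 8.30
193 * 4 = 772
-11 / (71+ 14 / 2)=-11 / 78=-0.14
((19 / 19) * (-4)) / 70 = -0.06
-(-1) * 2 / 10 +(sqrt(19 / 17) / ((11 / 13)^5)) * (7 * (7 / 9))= 1 / 5 +18193357 * sqrt(323) / 24640803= 13.47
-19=-19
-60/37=-1.62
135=135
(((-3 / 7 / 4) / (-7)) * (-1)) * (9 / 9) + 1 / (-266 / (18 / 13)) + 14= 676775 / 48412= 13.98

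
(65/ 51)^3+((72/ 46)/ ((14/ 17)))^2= 5.68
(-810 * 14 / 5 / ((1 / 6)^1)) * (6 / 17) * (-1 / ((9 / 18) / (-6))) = -979776 / 17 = -57633.88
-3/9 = -1/3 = -0.33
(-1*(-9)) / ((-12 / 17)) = -51 / 4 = -12.75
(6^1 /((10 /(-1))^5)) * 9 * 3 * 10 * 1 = -81 /5000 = -0.02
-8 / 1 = -8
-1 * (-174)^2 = -30276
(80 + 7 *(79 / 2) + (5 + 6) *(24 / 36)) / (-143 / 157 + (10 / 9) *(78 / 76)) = 6511889 / 4108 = 1585.17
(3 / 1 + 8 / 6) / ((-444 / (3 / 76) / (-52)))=169 / 8436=0.02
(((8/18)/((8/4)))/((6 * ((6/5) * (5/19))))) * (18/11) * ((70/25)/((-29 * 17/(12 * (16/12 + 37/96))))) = -133/5916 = -0.02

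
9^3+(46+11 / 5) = 3886 / 5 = 777.20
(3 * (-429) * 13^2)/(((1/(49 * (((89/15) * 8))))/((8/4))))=-5058829776/5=-1011765955.20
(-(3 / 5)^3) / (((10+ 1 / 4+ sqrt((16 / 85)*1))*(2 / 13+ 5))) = -326196 / 79634525+ 7488*sqrt(85) / 398172625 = -0.00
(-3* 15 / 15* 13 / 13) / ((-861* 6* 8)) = 1 / 13776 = 0.00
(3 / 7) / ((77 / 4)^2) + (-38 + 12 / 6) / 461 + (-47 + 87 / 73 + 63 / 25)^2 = 119406443204259383 / 63724458441875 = 1873.79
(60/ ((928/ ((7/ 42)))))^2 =25/ 215296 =0.00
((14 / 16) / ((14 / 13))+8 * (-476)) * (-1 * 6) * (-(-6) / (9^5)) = 20305 / 8748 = 2.32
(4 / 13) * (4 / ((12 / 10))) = 40 / 39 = 1.03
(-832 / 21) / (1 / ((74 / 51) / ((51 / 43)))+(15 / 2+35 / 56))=-4.43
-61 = -61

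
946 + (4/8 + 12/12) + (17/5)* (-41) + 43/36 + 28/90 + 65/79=11524291/14220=810.43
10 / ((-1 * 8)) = -5 / 4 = -1.25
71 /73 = 0.97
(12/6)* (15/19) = 30/19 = 1.58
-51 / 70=-0.73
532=532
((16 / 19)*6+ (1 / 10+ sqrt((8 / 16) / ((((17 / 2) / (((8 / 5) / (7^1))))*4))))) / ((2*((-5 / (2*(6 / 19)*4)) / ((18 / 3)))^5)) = -484936796602368 / 735091890625 - 990677827584*sqrt(1190) / 4603996578125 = -667.12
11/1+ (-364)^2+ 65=132572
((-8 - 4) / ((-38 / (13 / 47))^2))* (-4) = 2028 / 797449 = 0.00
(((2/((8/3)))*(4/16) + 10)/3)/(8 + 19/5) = 815/2832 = 0.29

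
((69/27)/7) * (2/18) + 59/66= 11657/12474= 0.93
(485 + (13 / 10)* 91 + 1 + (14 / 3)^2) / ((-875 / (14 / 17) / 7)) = -394429 / 95625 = -4.12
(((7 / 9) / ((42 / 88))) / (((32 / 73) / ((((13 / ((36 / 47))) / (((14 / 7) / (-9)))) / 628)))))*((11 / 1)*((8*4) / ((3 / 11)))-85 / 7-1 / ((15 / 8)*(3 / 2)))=-197540130359 / 341832960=-577.88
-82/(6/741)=-10127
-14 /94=-7 /47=-0.15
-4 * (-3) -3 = 9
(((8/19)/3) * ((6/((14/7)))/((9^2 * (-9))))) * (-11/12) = 22/41553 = 0.00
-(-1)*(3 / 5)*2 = 6 / 5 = 1.20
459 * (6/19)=2754/19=144.95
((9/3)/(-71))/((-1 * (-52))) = -3/3692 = -0.00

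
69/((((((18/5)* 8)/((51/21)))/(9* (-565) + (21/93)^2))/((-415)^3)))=170702959525939375/80724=2114649416851.73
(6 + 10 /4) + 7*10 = 78.50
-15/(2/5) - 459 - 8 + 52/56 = -3525/7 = -503.57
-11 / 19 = -0.58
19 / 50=0.38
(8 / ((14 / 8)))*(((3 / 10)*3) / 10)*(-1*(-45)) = 648 / 35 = 18.51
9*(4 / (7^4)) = 36 / 2401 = 0.01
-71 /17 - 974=-16629 /17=-978.18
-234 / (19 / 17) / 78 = -51 / 19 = -2.68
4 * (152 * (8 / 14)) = 2432 / 7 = 347.43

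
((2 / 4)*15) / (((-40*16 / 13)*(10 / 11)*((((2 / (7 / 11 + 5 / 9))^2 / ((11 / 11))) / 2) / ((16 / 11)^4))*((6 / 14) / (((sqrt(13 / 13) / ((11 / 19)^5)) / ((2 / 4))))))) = -401590454440448 / 10504656963405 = -38.23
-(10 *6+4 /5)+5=-279 /5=-55.80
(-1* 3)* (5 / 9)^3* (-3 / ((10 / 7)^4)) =2401 / 6480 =0.37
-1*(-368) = 368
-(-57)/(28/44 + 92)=627/1019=0.62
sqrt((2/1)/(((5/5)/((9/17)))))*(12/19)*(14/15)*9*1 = 1512*sqrt(34)/1615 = 5.46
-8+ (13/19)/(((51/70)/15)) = 1966/323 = 6.09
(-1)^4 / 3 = 1 / 3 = 0.33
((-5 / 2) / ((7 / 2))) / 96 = -5 / 672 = -0.01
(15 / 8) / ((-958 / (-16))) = 15 / 479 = 0.03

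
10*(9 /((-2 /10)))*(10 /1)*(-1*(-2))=-9000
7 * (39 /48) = 91 /16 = 5.69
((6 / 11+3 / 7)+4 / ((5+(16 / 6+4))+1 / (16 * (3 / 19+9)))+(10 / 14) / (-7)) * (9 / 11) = 21276834 / 21409619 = 0.99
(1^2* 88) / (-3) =-29.33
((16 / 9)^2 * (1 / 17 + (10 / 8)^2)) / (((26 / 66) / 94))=810656 / 663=1222.71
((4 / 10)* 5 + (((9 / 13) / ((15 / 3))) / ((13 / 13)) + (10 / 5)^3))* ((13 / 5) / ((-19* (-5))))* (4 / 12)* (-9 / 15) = -0.06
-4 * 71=-284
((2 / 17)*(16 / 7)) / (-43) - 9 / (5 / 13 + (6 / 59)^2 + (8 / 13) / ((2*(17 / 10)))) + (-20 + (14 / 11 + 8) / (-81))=-24071035350463 / 673371906669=-35.75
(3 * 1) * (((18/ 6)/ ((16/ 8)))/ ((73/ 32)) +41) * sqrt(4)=18246/ 73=249.95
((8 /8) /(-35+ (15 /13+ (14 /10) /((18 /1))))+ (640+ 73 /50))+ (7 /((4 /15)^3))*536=1568513664003 /7901800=198500.81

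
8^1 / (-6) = -4 / 3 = -1.33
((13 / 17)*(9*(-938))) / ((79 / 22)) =-2414412 / 1343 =-1797.78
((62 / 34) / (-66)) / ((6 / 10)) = -155 / 3366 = -0.05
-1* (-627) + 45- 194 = 478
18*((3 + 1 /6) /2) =28.50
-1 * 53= -53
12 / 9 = 4 / 3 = 1.33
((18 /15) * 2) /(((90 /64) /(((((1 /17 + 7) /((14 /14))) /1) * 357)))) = 21504 /5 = 4300.80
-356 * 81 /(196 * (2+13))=-2403 /245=-9.81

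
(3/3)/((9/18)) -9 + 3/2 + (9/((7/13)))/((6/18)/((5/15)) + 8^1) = -51/14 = -3.64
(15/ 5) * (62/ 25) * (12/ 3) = 744/ 25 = 29.76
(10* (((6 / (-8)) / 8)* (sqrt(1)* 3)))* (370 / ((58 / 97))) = -807525 / 464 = -1740.36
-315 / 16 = -19.69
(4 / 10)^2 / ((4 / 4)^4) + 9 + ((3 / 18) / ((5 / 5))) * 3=9.66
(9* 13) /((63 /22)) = 286 /7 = 40.86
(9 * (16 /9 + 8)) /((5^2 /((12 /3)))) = 352 /25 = 14.08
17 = 17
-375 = -375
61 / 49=1.24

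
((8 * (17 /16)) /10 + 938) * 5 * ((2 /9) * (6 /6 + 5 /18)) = 143957 /108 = 1332.94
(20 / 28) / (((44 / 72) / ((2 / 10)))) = 18 / 77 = 0.23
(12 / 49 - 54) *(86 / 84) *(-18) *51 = 17329086 / 343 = 50522.12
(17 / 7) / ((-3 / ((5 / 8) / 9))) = -85 / 1512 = -0.06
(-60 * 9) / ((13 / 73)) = -39420 / 13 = -3032.31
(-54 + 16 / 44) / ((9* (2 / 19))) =-5605 / 99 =-56.62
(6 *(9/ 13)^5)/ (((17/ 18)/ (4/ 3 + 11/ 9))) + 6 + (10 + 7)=161473087/ 6311981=25.58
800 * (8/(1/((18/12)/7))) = 1371.43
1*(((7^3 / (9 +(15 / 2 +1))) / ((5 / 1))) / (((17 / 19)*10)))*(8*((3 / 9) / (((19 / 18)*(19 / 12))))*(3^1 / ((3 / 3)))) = 84672 / 40375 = 2.10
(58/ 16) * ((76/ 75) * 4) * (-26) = -28652/ 75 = -382.03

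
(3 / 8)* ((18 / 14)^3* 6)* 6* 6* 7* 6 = 354294 / 49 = 7230.49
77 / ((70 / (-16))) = -88 / 5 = -17.60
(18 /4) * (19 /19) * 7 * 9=567 /2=283.50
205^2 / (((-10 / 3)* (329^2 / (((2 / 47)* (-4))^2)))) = -0.00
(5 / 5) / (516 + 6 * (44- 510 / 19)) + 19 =223459 / 11760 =19.00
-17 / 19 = -0.89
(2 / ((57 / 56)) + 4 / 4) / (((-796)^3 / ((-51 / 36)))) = 2873 / 344981101824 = 0.00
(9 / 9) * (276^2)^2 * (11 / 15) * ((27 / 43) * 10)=26719791377.86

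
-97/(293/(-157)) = 15229/293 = 51.98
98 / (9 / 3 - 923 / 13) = -49 / 34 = -1.44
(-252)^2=63504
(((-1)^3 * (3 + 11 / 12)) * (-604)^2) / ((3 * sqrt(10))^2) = -2143294 / 135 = -15876.25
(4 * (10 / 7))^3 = 64000 / 343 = 186.59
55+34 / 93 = 5149 / 93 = 55.37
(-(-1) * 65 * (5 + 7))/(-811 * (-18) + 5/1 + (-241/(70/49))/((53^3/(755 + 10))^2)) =2659723335480/49794779513743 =0.05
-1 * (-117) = 117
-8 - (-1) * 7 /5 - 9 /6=-81 /10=-8.10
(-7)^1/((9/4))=-28/9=-3.11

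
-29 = -29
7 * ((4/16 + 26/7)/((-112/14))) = -111/32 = -3.47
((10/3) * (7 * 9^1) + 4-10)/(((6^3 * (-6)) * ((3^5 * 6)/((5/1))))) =-85/157464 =-0.00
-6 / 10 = -3 / 5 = -0.60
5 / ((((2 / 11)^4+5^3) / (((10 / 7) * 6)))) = 1464100 / 4270329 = 0.34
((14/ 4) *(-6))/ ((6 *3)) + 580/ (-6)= -587/ 6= -97.83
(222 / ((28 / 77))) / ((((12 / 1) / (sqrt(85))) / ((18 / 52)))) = 3663 * sqrt(85) / 208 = 162.36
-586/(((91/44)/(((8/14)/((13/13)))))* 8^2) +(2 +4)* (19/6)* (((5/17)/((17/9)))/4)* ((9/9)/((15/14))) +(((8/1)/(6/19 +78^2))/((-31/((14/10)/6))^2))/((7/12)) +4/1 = 1656946091877226/766932740457975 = 2.16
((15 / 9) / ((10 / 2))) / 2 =1 / 6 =0.17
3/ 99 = 1/ 33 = 0.03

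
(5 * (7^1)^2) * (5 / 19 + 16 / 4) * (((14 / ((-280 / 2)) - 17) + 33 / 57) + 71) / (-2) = -41083119 / 1444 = -28450.91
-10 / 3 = -3.33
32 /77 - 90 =-6898 /77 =-89.58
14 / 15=0.93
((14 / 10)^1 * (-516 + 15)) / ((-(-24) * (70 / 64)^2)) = -21376 / 875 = -24.43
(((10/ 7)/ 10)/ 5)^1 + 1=36/ 35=1.03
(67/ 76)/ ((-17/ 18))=-603/ 646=-0.93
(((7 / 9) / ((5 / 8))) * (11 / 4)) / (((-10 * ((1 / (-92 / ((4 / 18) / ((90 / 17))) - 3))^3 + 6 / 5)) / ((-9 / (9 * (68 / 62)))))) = 13775918878500933 / 52979863969279570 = 0.26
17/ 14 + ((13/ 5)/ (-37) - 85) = -217187/ 2590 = -83.86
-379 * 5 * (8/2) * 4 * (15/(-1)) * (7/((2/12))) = 19101600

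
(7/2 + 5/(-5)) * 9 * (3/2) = 135/4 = 33.75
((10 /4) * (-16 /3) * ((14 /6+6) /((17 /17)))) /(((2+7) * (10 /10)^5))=-12.35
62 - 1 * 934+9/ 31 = -27023/ 31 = -871.71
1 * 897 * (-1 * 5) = -4485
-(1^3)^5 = -1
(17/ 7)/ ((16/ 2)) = 17/ 56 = 0.30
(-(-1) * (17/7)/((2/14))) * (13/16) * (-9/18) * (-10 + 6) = 27.62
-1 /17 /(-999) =1 /16983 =0.00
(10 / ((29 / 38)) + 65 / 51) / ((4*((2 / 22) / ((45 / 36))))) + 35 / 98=8246185 / 165648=49.78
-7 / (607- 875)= 7 / 268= 0.03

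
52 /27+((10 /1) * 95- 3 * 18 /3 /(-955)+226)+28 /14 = 30424876 /25785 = 1179.94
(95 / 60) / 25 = 0.06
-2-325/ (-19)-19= -74/ 19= -3.89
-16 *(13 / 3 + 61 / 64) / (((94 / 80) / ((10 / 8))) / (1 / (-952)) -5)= 25375 / 269964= 0.09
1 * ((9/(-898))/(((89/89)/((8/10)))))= -0.01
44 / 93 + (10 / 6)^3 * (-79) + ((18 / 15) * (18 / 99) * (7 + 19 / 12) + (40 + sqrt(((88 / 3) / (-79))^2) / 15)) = -1176021212 / 3636765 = -323.37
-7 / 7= -1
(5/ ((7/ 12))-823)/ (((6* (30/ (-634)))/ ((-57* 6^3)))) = -1236136428/ 35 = -35318183.66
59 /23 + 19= 496 /23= 21.57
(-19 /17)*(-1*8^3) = 9728 /17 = 572.24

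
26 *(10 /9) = 260 /9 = 28.89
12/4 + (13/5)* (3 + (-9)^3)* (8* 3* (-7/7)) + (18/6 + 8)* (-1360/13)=2870051/65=44154.63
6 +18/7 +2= 74/7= 10.57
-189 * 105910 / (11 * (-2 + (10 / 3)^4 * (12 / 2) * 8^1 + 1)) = -540458730 / 1759703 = -307.13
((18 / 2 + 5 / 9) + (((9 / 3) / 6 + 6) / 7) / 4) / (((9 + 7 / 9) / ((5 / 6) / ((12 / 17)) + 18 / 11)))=11005523 / 3902976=2.82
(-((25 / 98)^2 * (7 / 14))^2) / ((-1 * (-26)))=-390625 / 9592628864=-0.00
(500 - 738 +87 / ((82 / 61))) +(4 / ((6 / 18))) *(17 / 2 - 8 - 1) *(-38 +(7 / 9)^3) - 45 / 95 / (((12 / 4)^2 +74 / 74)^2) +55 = 2023428383 / 18929700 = 106.89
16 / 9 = 1.78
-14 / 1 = -14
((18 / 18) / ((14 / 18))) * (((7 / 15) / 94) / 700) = 3 / 329000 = 0.00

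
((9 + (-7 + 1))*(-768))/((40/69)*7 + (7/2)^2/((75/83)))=-15897600/121541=-130.80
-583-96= -679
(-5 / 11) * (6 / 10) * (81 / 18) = -27 / 22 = -1.23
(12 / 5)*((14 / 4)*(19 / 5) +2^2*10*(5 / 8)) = 91.92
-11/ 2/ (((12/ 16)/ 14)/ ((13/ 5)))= -4004/ 15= -266.93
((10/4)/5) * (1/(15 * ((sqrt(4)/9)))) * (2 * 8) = 12/5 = 2.40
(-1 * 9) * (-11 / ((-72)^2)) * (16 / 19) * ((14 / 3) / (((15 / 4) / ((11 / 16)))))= 847 / 61560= 0.01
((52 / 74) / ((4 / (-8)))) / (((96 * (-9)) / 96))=52 / 333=0.16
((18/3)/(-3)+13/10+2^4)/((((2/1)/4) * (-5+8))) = 51/5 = 10.20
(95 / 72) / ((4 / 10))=475 / 144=3.30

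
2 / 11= 0.18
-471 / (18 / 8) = -628 / 3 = -209.33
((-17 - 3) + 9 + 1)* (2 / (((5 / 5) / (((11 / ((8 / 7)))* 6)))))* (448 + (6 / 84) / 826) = -854811045 / 1652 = -517440.10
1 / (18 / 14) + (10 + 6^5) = 7786.78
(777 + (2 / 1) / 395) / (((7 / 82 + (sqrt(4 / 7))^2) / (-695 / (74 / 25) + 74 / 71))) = -276538.36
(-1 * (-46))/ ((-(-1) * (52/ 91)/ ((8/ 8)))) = 161/ 2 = 80.50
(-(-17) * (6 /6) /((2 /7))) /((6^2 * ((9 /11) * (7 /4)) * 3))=187 /486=0.38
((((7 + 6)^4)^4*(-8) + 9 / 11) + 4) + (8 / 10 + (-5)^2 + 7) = -292783308040599127971 / 55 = -5323332873465438690.38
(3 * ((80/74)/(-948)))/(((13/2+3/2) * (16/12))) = -15/46768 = -0.00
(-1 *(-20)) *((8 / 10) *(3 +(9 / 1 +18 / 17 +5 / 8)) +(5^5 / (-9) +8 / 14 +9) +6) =-6414.07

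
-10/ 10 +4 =3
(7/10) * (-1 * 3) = -21/10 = -2.10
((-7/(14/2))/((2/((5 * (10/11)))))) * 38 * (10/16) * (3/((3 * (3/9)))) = -7125/44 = -161.93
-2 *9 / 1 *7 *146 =-18396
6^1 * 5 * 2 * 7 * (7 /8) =735 /2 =367.50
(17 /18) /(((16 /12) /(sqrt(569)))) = 17 * sqrt(569) /24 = 16.90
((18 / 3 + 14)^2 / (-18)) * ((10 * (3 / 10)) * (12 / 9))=-800 / 9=-88.89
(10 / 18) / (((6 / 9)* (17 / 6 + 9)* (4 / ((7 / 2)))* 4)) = 35 / 2272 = 0.02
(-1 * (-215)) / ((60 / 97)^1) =4171 / 12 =347.58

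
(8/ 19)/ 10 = 4/ 95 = 0.04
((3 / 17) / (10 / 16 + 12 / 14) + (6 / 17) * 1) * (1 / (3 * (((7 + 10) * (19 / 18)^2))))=71928 / 8659307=0.01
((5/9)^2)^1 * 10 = 250/81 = 3.09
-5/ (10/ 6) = -3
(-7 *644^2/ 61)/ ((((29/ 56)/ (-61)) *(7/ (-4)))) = -3203478.07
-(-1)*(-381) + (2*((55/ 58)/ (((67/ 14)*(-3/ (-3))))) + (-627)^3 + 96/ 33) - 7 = -5268279237437/ 21373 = -246492267.69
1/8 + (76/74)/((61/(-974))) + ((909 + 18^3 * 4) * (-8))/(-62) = 1741384079/559736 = 3111.08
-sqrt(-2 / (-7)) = -0.53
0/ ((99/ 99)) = 0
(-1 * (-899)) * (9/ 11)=8091/ 11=735.55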